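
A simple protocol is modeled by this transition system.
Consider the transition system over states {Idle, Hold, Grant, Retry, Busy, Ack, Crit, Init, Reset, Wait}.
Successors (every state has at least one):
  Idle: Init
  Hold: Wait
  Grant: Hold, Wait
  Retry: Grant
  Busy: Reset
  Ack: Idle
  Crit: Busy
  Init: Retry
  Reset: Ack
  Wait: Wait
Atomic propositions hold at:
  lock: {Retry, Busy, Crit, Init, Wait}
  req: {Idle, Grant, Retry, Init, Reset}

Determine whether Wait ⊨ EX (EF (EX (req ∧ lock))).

No

Sat(req ∧ lock) = {Retry, Init}
Sat(EX (req ∧ lock)) = {s : some successor in {Retry, Init}} = {Idle, Init}
EF (EX (req ∧ lock)): least fixpoint, start Z0 = {Idle, Init}, add states with some successor in Z. Z1 = {Idle, Ack, Init}; Z2 = {Idle, Ack, Init, Reset}; Z3 = {Idle, Busy, Ack, Init, Reset}; Z4 = {Idle, Busy, Ack, Crit, Init, Reset}; fixed.
Sat(EF (EX (req ∧ lock))) = {Idle, Busy, Ack, Crit, Init, Reset}
Sat(EX (EF (EX (req ∧ lock)))) = {s : some successor in {Idle, Busy, Ack, Crit, Init, Reset}} = {Idle, Busy, Ack, Crit, Reset}
Wait ∉ Sat(EX (EF (EX (req ∧ lock)))) = {Idle, Busy, Ack, Crit, Reset}, so the formula does not hold at Wait.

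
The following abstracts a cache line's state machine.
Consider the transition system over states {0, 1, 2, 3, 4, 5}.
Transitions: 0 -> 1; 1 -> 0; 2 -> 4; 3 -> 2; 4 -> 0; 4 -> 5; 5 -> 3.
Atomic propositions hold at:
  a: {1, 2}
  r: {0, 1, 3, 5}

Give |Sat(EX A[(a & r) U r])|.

Sat(a & r) = {1}
A[(a & r) U r]: least fixpoint, start Z0 = Sat(r) = {0, 1, 3, 5}, add states in Sat(a & r) with every successor in Z. Already a fixed point.
Sat(A[(a & r) U r]) = {0, 1, 3, 5}
Sat(EX A[(a & r) U r]) = {s : some successor in {0, 1, 3, 5}} = {0, 1, 4, 5}
|Sat(EX A[(a & r) U r])| = |{0, 1, 4, 5}| = 4.

4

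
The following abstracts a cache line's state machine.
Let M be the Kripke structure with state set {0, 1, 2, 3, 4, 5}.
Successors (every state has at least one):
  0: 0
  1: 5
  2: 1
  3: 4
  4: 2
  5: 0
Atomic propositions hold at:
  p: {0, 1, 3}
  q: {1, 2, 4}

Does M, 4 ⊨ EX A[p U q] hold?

Yes

A[p U q]: least fixpoint, start Z0 = Sat(q) = {1, 2, 4}, add states in Sat(p) with every successor in Z. Z1 = {1, 2, 3, 4}; fixed.
Sat(A[p U q]) = {1, 2, 3, 4}
Sat(EX A[p U q]) = {s : some successor in {1, 2, 3, 4}} = {2, 3, 4}
4 ∈ Sat(EX A[p U q]) = {2, 3, 4}, so the formula holds at 4.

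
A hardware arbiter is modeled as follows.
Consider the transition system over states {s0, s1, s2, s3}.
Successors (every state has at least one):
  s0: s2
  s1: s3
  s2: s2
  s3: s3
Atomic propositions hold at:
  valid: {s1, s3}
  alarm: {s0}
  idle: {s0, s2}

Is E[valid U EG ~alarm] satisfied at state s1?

Sat(~alarm) = {s1, s2, s3}
EG ~alarm: greatest fixpoint, start Z0 = {s1, s2, s3}, keep only states in Sat with some successor in Z. Already a fixed point.
Sat(EG ~alarm) = {s1, s2, s3}
E[valid U EG ~alarm]: least fixpoint, start Z0 = Sat(EG ~alarm) = {s1, s2, s3}, add states in Sat(valid) with some successor in Z. Already a fixed point.
Sat(E[valid U EG ~alarm]) = {s1, s2, s3}
s1 ∈ Sat(E[valid U EG ~alarm]) = {s1, s2, s3}, so the formula holds at s1.

Yes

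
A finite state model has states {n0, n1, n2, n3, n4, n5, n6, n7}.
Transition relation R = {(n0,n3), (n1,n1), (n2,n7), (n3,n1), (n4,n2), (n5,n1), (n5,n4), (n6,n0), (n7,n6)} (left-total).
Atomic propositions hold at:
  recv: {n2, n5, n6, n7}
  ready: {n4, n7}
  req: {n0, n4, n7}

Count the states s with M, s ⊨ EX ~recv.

Sat(~recv) = {n0, n1, n3, n4}
Sat(EX ~recv) = {s : some successor in {n0, n1, n3, n4}} = {n0, n1, n3, n5, n6}
|Sat(EX ~recv)| = |{n0, n1, n3, n5, n6}| = 5.

5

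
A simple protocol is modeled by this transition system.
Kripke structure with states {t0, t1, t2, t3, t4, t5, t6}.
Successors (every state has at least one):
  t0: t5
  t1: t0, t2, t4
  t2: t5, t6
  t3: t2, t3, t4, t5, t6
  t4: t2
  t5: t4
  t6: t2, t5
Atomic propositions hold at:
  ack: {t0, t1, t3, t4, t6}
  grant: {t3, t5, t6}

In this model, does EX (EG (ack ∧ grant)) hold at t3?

Yes

Sat(ack ∧ grant) = {t3, t6}
EG (ack ∧ grant): greatest fixpoint, start Z0 = {t3, t6}, keep only states in Sat with some successor in Z. Z1 = {t3}; fixed.
Sat(EG (ack ∧ grant)) = {t3}
Sat(EX (EG (ack ∧ grant))) = {s : some successor in {t3}} = {t3}
t3 ∈ Sat(EX (EG (ack ∧ grant))) = {t3}, so the formula holds at t3.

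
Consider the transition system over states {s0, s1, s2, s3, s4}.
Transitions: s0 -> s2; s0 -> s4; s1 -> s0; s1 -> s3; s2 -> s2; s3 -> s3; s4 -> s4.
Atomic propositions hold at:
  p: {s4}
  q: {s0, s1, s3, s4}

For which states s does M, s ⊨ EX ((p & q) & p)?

Sat(p & q) = {s4}
Sat((p & q) & p) = {s4}
Sat(EX ((p & q) & p)) = {s : some successor in {s4}} = {s0, s4}

{s0, s4}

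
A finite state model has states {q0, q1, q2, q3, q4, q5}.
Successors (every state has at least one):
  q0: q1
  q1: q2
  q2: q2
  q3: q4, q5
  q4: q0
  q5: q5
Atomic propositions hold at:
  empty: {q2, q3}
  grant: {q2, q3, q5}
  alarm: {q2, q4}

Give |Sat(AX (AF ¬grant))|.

2

Sat(¬grant) = {q0, q1, q4}
AF ¬grant: least fixpoint, start Z0 = {q0, q1, q4}, add states with every successor in Z. Already a fixed point.
Sat(AF ¬grant) = {q0, q1, q4}
Sat(AX (AF ¬grant)) = {s : every successor in {q0, q1, q4}} = {q0, q4}
|Sat(AX (AF ¬grant))| = |{q0, q4}| = 2.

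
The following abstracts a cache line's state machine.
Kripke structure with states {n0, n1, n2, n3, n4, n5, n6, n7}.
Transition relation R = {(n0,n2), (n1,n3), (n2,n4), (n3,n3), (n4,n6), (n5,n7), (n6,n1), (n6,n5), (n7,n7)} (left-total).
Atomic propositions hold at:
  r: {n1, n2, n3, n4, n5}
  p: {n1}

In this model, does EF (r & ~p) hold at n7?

Sat(~p) = {n0, n2, n3, n4, n5, n6, n7}
Sat(r & ~p) = {n2, n3, n4, n5}
EF (r & ~p): least fixpoint, start Z0 = {n2, n3, n4, n5}, add states with some successor in Z. Z1 = {n0, n1, n2, n3, n4, n5, n6}; fixed.
Sat(EF (r & ~p)) = {n0, n1, n2, n3, n4, n5, n6}
n7 ∉ Sat(EF (r & ~p)) = {n0, n1, n2, n3, n4, n5, n6}, so the formula does not hold at n7.

No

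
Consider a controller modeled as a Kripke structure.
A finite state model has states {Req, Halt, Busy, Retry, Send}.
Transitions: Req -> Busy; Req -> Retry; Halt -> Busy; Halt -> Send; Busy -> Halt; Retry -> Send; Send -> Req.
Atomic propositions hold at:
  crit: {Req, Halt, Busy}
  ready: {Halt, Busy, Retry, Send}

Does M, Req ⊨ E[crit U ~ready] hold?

Yes

Sat(~ready) = {Req}
E[crit U ~ready]: least fixpoint, start Z0 = Sat(~ready) = {Req}, add states in Sat(crit) with some successor in Z. Already a fixed point.
Sat(E[crit U ~ready]) = {Req}
Req ∈ Sat(E[crit U ~ready]) = {Req}, so the formula holds at Req.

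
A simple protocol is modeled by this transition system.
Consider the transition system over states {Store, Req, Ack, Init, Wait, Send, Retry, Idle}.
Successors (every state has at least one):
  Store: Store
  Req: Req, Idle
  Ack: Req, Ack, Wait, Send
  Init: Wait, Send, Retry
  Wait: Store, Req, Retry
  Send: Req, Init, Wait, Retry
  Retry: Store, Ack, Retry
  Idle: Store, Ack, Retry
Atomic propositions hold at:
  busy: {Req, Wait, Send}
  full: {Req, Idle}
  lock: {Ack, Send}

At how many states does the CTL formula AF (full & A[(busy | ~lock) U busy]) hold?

1

Sat(~lock) = {Store, Req, Init, Wait, Retry, Idle}
Sat(busy | ~lock) = {Store, Req, Init, Wait, Send, Retry, Idle}
A[(busy | ~lock) U busy]: least fixpoint, start Z0 = Sat(busy) = {Req, Wait, Send}, add states in Sat(busy | ~lock) with every successor in Z. Already a fixed point.
Sat(A[(busy | ~lock) U busy]) = {Req, Wait, Send}
Sat(full & A[(busy | ~lock) U busy]) = {Req}
AF (full & A[(busy | ~lock) U busy]): least fixpoint, start Z0 = {Req}, add states with every successor in Z. Already a fixed point.
Sat(AF (full & A[(busy | ~lock) U busy])) = {Req}
|Sat(AF (full & A[(busy | ~lock) U busy]))| = |{Req}| = 1.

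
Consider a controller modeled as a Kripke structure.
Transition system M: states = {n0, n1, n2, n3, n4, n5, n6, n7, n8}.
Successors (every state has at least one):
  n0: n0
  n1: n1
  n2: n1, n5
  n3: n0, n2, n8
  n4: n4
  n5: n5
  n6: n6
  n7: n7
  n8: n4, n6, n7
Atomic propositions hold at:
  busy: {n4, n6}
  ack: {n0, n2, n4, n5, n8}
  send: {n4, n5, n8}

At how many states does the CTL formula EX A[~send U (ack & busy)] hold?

2

Sat(~send) = {n0, n1, n2, n3, n6, n7}
Sat(ack & busy) = {n4}
A[~send U (ack & busy)]: least fixpoint, start Z0 = Sat((ack & busy)) = {n4}, add states in Sat(~send) with every successor in Z. Already a fixed point.
Sat(A[~send U (ack & busy)]) = {n4}
Sat(EX A[~send U (ack & busy)]) = {s : some successor in {n4}} = {n4, n8}
|Sat(EX A[~send U (ack & busy)])| = |{n4, n8}| = 2.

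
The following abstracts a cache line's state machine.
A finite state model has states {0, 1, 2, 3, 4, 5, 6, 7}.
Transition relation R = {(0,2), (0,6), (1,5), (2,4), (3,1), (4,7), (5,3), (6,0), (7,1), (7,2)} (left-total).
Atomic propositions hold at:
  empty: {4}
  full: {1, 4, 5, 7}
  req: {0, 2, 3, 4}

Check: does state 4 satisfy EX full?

Yes

Sat(EX full) = {s : some successor in {1, 4, 5, 7}} = {1, 2, 3, 4, 7}
4 ∈ Sat(EX full) = {1, 2, 3, 4, 7}, so the formula holds at 4.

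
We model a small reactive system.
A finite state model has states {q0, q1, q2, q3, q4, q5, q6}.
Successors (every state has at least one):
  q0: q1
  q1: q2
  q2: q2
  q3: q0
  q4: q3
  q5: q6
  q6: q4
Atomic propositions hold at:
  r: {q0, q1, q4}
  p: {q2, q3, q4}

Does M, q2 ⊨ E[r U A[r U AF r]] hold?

AF r: least fixpoint, start Z0 = {q0, q1, q4}, add states with every successor in Z. Z1 = {q0, q1, q3, q4, q6}; Z2 = {q0, q1, q3, q4, q5, q6}; fixed.
Sat(AF r) = {q0, q1, q3, q4, q5, q6}
A[r U AF r]: least fixpoint, start Z0 = Sat(AF r) = {q0, q1, q3, q4, q5, q6}, add states in Sat(r) with every successor in Z. Already a fixed point.
Sat(A[r U AF r]) = {q0, q1, q3, q4, q5, q6}
E[r U A[r U AF r]]: least fixpoint, start Z0 = Sat(A[r U AF r]) = {q0, q1, q3, q4, q5, q6}, add states in Sat(r) with some successor in Z. Already a fixed point.
Sat(E[r U A[r U AF r]]) = {q0, q1, q3, q4, q5, q6}
q2 ∉ Sat(E[r U A[r U AF r]]) = {q0, q1, q3, q4, q5, q6}, so the formula does not hold at q2.

No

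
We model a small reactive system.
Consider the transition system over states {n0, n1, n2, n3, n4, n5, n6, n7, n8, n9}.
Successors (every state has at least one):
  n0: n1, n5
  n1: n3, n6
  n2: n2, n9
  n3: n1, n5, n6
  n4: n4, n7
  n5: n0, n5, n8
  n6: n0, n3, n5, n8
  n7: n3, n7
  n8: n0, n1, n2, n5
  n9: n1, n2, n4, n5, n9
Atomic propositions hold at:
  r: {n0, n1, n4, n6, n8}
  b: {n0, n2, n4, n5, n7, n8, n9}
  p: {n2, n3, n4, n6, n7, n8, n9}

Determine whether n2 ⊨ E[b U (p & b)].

Yes

Sat(p & b) = {n2, n4, n7, n8, n9}
E[b U (p & b)]: least fixpoint, start Z0 = Sat((p & b)) = {n2, n4, n7, n8, n9}, add states in Sat(b) with some successor in Z. Z1 = {n2, n4, n5, n7, n8, n9}; Z2 = {n0, n2, n4, n5, n7, n8, n9}; fixed.
Sat(E[b U (p & b)]) = {n0, n2, n4, n5, n7, n8, n9}
n2 ∈ Sat(E[b U (p & b)]) = {n0, n2, n4, n5, n7, n8, n9}, so the formula holds at n2.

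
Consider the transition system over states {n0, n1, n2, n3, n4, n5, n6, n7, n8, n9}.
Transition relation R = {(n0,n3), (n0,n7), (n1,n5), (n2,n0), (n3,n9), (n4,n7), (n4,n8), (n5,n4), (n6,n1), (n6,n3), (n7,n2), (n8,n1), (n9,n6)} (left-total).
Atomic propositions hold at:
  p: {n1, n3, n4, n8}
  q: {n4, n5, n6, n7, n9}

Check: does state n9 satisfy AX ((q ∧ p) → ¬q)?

Yes

Sat(q ∧ p) = {n4}
Sat(¬q) = {n0, n1, n2, n3, n8}
Sat((q ∧ p) → ¬q) = {n0, n1, n2, n3, n5, n6, n7, n8, n9}
Sat(AX ((q ∧ p) → ¬q)) = {s : every successor in {n0, n1, n2, n3, n5, n6, n7, n8, n9}} = {n0, n1, n2, n3, n4, n6, n7, n8, n9}
n9 ∈ Sat(AX ((q ∧ p) → ¬q)) = {n0, n1, n2, n3, n4, n6, n7, n8, n9}, so the formula holds at n9.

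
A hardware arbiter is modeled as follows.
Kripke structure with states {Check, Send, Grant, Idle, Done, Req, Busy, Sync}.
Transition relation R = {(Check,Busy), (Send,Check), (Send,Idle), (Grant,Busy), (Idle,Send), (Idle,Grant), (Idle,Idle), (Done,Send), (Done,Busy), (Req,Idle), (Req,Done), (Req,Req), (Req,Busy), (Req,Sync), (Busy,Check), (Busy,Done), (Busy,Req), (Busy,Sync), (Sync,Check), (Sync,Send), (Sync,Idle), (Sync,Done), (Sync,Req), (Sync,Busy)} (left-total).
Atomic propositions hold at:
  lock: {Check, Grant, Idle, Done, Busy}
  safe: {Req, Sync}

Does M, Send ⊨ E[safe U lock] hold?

E[safe U lock]: least fixpoint, start Z0 = Sat(lock) = {Check, Grant, Idle, Done, Busy}, add states in Sat(safe) with some successor in Z. Z1 = {Check, Grant, Idle, Done, Req, Busy, Sync}; fixed.
Sat(E[safe U lock]) = {Check, Grant, Idle, Done, Req, Busy, Sync}
Send ∉ Sat(E[safe U lock]) = {Check, Grant, Idle, Done, Req, Busy, Sync}, so the formula does not hold at Send.

No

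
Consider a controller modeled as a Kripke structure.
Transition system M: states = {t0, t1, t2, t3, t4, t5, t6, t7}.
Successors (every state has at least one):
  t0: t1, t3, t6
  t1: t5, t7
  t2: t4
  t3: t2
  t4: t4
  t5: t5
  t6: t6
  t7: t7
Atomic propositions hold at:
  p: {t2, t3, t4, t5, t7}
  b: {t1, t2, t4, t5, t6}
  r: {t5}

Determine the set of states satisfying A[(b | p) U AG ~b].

{t7}

Sat(b | p) = {t1, t2, t3, t4, t5, t6, t7}
Sat(~b) = {t0, t3, t7}
AG ~b: greatest fixpoint, start Z0 = {t0, t3, t7}, keep only states in Sat with every successor in Z. Z1 = {t7}; fixed.
Sat(AG ~b) = {t7}
A[(b | p) U AG ~b]: least fixpoint, start Z0 = Sat(AG ~b) = {t7}, add states in Sat(b | p) with every successor in Z. Already a fixed point.
Sat(A[(b | p) U AG ~b]) = {t7}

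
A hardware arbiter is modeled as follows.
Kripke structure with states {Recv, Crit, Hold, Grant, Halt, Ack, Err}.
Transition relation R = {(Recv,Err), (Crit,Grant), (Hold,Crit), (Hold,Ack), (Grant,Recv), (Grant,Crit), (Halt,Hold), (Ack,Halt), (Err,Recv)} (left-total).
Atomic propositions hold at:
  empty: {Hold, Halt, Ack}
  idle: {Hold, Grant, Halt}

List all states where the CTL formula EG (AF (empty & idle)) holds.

Sat(empty & idle) = {Hold, Halt}
AF (empty & idle): least fixpoint, start Z0 = {Hold, Halt}, add states with every successor in Z. Z1 = {Hold, Halt, Ack}; fixed.
Sat(AF (empty & idle)) = {Hold, Halt, Ack}
EG (AF (empty & idle)): greatest fixpoint, start Z0 = {Hold, Halt, Ack}, keep only states in Sat with some successor in Z. Already a fixed point.
Sat(EG (AF (empty & idle))) = {Hold, Halt, Ack}

{Hold, Halt, Ack}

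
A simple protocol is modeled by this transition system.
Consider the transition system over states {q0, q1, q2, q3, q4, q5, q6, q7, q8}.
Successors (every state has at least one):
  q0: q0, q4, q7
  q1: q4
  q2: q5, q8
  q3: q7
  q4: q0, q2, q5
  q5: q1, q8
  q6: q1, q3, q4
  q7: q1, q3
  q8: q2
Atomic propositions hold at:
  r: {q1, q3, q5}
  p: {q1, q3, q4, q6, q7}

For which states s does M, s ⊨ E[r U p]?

{q1, q3, q4, q5, q6, q7}

E[r U p]: least fixpoint, start Z0 = Sat(p) = {q1, q3, q4, q6, q7}, add states in Sat(r) with some successor in Z. Z1 = {q1, q3, q4, q5, q6, q7}; fixed.
Sat(E[r U p]) = {q1, q3, q4, q5, q6, q7}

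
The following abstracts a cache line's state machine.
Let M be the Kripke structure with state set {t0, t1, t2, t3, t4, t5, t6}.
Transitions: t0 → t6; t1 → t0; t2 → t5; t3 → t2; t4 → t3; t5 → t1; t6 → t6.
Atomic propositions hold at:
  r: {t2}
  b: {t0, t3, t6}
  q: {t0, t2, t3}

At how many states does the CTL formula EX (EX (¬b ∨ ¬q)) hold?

6

Sat(¬b) = {t1, t2, t4, t5}
Sat(¬q) = {t1, t4, t5, t6}
Sat(¬b ∨ ¬q) = {t1, t2, t4, t5, t6}
Sat(EX (¬b ∨ ¬q)) = {s : some successor in {t1, t2, t4, t5, t6}} = {t0, t2, t3, t5, t6}
Sat(EX (EX (¬b ∨ ¬q))) = {s : some successor in {t0, t2, t3, t5, t6}} = {t0, t1, t2, t3, t4, t6}
|Sat(EX (EX (¬b ∨ ¬q)))| = |{t0, t1, t2, t3, t4, t6}| = 6.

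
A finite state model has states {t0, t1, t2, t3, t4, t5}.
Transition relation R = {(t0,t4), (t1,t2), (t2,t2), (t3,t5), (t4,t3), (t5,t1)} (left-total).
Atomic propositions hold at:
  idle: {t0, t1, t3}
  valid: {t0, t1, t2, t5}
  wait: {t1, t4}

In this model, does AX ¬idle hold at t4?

No

Sat(¬idle) = {t2, t4, t5}
Sat(AX ¬idle) = {s : every successor in {t2, t4, t5}} = {t0, t1, t2, t3}
t4 ∉ Sat(AX ¬idle) = {t0, t1, t2, t3}, so the formula does not hold at t4.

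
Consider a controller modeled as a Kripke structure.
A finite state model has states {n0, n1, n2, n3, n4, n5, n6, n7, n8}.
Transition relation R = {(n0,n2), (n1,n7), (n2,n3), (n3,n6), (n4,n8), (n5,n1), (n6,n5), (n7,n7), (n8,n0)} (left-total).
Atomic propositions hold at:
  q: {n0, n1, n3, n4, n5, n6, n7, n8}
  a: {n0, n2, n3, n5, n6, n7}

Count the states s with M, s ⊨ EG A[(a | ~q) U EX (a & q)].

8

Sat(~q) = {n2}
Sat(a | ~q) = {n0, n2, n3, n5, n6, n7}
Sat(a & q) = {n0, n3, n5, n6, n7}
Sat(EX (a & q)) = {s : some successor in {n0, n3, n5, n6, n7}} = {n1, n2, n3, n6, n7, n8}
A[(a | ~q) U EX (a & q)]: least fixpoint, start Z0 = Sat(EX (a & q)) = {n1, n2, n3, n6, n7, n8}, add states in Sat(a | ~q) with every successor in Z. Z1 = {n0, n1, n2, n3, n5, n6, n7, n8}; fixed.
Sat(A[(a | ~q) U EX (a & q)]) = {n0, n1, n2, n3, n5, n6, n7, n8}
EG A[(a | ~q) U EX (a & q)]: greatest fixpoint, start Z0 = {n0, n1, n2, n3, n5, n6, n7, n8}, keep only states in Sat with some successor in Z. Already a fixed point.
Sat(EG A[(a | ~q) U EX (a & q)]) = {n0, n1, n2, n3, n5, n6, n7, n8}
|Sat(EG A[(a | ~q) U EX (a & q)])| = |{n0, n1, n2, n3, n5, n6, n7, n8}| = 8.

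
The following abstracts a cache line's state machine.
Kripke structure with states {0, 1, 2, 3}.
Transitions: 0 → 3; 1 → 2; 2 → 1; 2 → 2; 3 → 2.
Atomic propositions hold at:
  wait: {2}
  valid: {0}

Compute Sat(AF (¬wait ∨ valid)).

{0, 1, 3}

Sat(¬wait) = {0, 1, 3}
Sat(¬wait ∨ valid) = {0, 1, 3}
AF (¬wait ∨ valid): least fixpoint, start Z0 = {0, 1, 3}, add states with every successor in Z. Already a fixed point.
Sat(AF (¬wait ∨ valid)) = {0, 1, 3}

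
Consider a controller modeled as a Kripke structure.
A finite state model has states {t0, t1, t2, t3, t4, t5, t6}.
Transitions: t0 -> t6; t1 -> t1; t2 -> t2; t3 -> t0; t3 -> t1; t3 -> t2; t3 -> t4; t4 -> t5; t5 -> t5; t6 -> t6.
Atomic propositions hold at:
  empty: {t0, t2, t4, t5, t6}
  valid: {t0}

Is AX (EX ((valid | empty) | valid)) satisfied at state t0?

Yes

Sat(valid | empty) = {t0, t2, t4, t5, t6}
Sat((valid | empty) | valid) = {t0, t2, t4, t5, t6}
Sat(EX ((valid | empty) | valid)) = {s : some successor in {t0, t2, t4, t5, t6}} = {t0, t2, t3, t4, t5, t6}
Sat(AX (EX ((valid | empty) | valid))) = {s : every successor in {t0, t2, t3, t4, t5, t6}} = {t0, t2, t4, t5, t6}
t0 ∈ Sat(AX (EX ((valid | empty) | valid))) = {t0, t2, t4, t5, t6}, so the formula holds at t0.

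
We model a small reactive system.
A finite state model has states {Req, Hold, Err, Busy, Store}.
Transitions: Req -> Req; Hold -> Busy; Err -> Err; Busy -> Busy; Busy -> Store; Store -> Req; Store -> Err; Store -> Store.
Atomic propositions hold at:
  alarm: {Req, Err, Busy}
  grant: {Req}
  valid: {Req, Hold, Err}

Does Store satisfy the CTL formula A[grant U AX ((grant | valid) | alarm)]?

No

Sat(grant | valid) = {Req, Hold, Err}
Sat((grant | valid) | alarm) = {Req, Hold, Err, Busy}
Sat(AX ((grant | valid) | alarm)) = {s : every successor in {Req, Hold, Err, Busy}} = {Req, Hold, Err}
A[grant U AX ((grant | valid) | alarm)]: least fixpoint, start Z0 = Sat(AX ((grant | valid) | alarm)) = {Req, Hold, Err}, add states in Sat(grant) with every successor in Z. Already a fixed point.
Sat(A[grant U AX ((grant | valid) | alarm)]) = {Req, Hold, Err}
Store ∉ Sat(A[grant U AX ((grant | valid) | alarm)]) = {Req, Hold, Err}, so the formula does not hold at Store.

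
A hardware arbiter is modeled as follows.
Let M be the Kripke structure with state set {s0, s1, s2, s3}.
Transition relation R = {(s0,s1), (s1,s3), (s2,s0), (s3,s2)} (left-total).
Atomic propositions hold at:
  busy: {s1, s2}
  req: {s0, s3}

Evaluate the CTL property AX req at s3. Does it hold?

Sat(AX req) = {s : every successor in {s0, s3}} = {s1, s2}
s3 ∉ Sat(AX req) = {s1, s2}, so the formula does not hold at s3.

No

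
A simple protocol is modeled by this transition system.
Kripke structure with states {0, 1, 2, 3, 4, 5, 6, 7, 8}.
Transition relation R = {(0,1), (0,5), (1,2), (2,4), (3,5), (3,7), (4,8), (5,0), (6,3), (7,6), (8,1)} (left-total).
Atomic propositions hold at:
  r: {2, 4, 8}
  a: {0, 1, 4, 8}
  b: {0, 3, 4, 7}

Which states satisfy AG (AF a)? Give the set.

AF a: least fixpoint, start Z0 = {0, 1, 4, 8}, add states with every successor in Z. Z1 = {0, 1, 2, 4, 5, 8}; fixed.
Sat(AF a) = {0, 1, 2, 4, 5, 8}
AG (AF a): greatest fixpoint, start Z0 = {0, 1, 2, 4, 5, 8}, keep only states in Sat with every successor in Z. Already a fixed point.
Sat(AG (AF a)) = {0, 1, 2, 4, 5, 8}

{0, 1, 2, 4, 5, 8}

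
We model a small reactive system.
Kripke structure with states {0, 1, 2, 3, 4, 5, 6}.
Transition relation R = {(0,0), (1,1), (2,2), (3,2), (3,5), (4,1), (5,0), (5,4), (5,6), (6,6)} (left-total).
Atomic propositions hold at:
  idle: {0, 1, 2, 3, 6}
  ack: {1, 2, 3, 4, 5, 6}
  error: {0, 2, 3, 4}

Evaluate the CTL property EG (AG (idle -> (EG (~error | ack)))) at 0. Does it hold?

No

Sat(~error) = {1, 5, 6}
Sat(~error | ack) = {1, 2, 3, 4, 5, 6}
EG (~error | ack): greatest fixpoint, start Z0 = {1, 2, 3, 4, 5, 6}, keep only states in Sat with some successor in Z. Already a fixed point.
Sat(EG (~error | ack)) = {1, 2, 3, 4, 5, 6}
Sat(idle -> (EG (~error | ack))) = {1, 2, 3, 4, 5, 6}
AG (idle -> (EG (~error | ack))): greatest fixpoint, start Z0 = {1, 2, 3, 4, 5, 6}, keep only states in Sat with every successor in Z. Z1 = {1, 2, 3, 4, 6}; Z2 = {1, 2, 4, 6}; fixed.
Sat(AG (idle -> (EG (~error | ack)))) = {1, 2, 4, 6}
EG (AG (idle -> (EG (~error | ack)))): greatest fixpoint, start Z0 = {1, 2, 4, 6}, keep only states in Sat with some successor in Z. Already a fixed point.
Sat(EG (AG (idle -> (EG (~error | ack))))) = {1, 2, 4, 6}
0 ∉ Sat(EG (AG (idle -> (EG (~error | ack))))) = {1, 2, 4, 6}, so the formula does not hold at 0.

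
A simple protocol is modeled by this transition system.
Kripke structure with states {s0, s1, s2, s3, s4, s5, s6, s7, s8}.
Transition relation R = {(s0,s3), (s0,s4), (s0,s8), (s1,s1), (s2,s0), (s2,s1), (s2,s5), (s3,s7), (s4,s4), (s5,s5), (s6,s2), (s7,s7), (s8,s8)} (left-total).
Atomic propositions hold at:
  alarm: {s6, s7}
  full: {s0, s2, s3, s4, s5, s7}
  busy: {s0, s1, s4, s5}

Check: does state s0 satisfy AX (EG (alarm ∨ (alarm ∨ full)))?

No

Sat(alarm ∨ full) = {s0, s2, s3, s4, s5, s6, s7}
Sat(alarm ∨ (alarm ∨ full)) = {s0, s2, s3, s4, s5, s6, s7}
EG (alarm ∨ (alarm ∨ full)): greatest fixpoint, start Z0 = {s0, s2, s3, s4, s5, s6, s7}, keep only states in Sat with some successor in Z. Already a fixed point.
Sat(EG (alarm ∨ (alarm ∨ full))) = {s0, s2, s3, s4, s5, s6, s7}
Sat(AX (EG (alarm ∨ (alarm ∨ full)))) = {s : every successor in {s0, s2, s3, s4, s5, s6, s7}} = {s3, s4, s5, s6, s7}
s0 ∉ Sat(AX (EG (alarm ∨ (alarm ∨ full)))) = {s3, s4, s5, s6, s7}, so the formula does not hold at s0.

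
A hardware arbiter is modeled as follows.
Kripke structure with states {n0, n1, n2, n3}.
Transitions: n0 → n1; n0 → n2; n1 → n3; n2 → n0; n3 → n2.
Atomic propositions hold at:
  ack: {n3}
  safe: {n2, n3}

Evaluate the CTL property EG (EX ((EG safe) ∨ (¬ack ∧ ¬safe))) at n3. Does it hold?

EG safe: greatest fixpoint, start Z0 = {n2, n3}, keep only states in Sat with some successor in Z. Z1 = {n3}; Z2 = ∅; fixed.
Sat(EG safe) = ∅
Sat(¬ack) = {n0, n1, n2}
Sat(¬safe) = {n0, n1}
Sat(¬ack ∧ ¬safe) = {n0, n1}
Sat((EG safe) ∨ (¬ack ∧ ¬safe)) = {n0, n1}
Sat(EX ((EG safe) ∨ (¬ack ∧ ¬safe))) = {s : some successor in {n0, n1}} = {n0, n2}
EG (EX ((EG safe) ∨ (¬ack ∧ ¬safe))): greatest fixpoint, start Z0 = {n0, n2}, keep only states in Sat with some successor in Z. Already a fixed point.
Sat(EG (EX ((EG safe) ∨ (¬ack ∧ ¬safe)))) = {n0, n2}
n3 ∉ Sat(EG (EX ((EG safe) ∨ (¬ack ∧ ¬safe)))) = {n0, n2}, so the formula does not hold at n3.

No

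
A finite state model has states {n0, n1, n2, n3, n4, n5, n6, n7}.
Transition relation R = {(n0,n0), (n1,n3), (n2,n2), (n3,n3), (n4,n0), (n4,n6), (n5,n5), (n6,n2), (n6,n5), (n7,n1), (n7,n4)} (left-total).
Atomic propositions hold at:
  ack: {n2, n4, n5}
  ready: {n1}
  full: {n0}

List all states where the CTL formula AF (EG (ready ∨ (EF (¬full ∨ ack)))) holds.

Sat(¬full) = {n1, n2, n3, n4, n5, n6, n7}
Sat(¬full ∨ ack) = {n1, n2, n3, n4, n5, n6, n7}
EF (¬full ∨ ack): least fixpoint, start Z0 = {n1, n2, n3, n4, n5, n6, n7}, add states with some successor in Z. Already a fixed point.
Sat(EF (¬full ∨ ack)) = {n1, n2, n3, n4, n5, n6, n7}
Sat(ready ∨ (EF (¬full ∨ ack))) = {n1, n2, n3, n4, n5, n6, n7}
EG (ready ∨ (EF (¬full ∨ ack))): greatest fixpoint, start Z0 = {n1, n2, n3, n4, n5, n6, n7}, keep only states in Sat with some successor in Z. Already a fixed point.
Sat(EG (ready ∨ (EF (¬full ∨ ack)))) = {n1, n2, n3, n4, n5, n6, n7}
AF (EG (ready ∨ (EF (¬full ∨ ack)))): least fixpoint, start Z0 = {n1, n2, n3, n4, n5, n6, n7}, add states with every successor in Z. Already a fixed point.
Sat(AF (EG (ready ∨ (EF (¬full ∨ ack))))) = {n1, n2, n3, n4, n5, n6, n7}

{n1, n2, n3, n4, n5, n6, n7}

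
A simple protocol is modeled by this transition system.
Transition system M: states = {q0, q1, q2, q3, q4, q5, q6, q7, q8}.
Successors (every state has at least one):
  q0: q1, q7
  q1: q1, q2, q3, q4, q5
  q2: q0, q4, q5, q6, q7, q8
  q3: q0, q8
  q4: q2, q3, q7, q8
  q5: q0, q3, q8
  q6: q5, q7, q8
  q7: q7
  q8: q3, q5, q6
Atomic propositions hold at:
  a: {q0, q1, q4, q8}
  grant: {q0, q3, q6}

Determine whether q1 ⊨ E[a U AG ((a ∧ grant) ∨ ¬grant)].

Sat(a ∧ grant) = {q0}
Sat(¬grant) = {q1, q2, q4, q5, q7, q8}
Sat((a ∧ grant) ∨ ¬grant) = {q0, q1, q2, q4, q5, q7, q8}
AG ((a ∧ grant) ∨ ¬grant): greatest fixpoint, start Z0 = {q0, q1, q2, q4, q5, q7, q8}, keep only states in Sat with every successor in Z. Z1 = {q0, q7}; Z2 = {q7}; fixed.
Sat(AG ((a ∧ grant) ∨ ¬grant)) = {q7}
E[a U AG ((a ∧ grant) ∨ ¬grant)]: least fixpoint, start Z0 = Sat(AG ((a ∧ grant) ∨ ¬grant)) = {q7}, add states in Sat(a) with some successor in Z. Z1 = {q0, q4, q7}; Z2 = {q0, q1, q4, q7}; fixed.
Sat(E[a U AG ((a ∧ grant) ∨ ¬grant)]) = {q0, q1, q4, q7}
q1 ∈ Sat(E[a U AG ((a ∧ grant) ∨ ¬grant)]) = {q0, q1, q4, q7}, so the formula holds at q1.

Yes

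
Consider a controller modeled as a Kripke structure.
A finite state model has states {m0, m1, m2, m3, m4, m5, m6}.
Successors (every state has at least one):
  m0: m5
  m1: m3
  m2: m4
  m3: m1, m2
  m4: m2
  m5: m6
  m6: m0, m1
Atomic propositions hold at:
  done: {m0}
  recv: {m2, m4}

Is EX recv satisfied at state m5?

No

Sat(EX recv) = {s : some successor in {m2, m4}} = {m2, m3, m4}
m5 ∉ Sat(EX recv) = {m2, m3, m4}, so the formula does not hold at m5.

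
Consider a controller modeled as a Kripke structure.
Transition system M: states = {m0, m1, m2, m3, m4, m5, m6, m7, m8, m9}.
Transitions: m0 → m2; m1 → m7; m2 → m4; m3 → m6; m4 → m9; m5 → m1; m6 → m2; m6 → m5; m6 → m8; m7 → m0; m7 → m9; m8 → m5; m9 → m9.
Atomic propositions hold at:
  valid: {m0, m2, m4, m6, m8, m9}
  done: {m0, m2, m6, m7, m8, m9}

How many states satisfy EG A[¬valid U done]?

7

Sat(¬valid) = {m1, m3, m5, m7}
A[¬valid U done]: least fixpoint, start Z0 = Sat(done) = {m0, m2, m6, m7, m8, m9}, add states in Sat(¬valid) with every successor in Z. Z1 = {m0, m1, m2, m3, m6, m7, m8, m9}; Z2 = {m0, m1, m2, m3, m5, m6, m7, m8, m9}; fixed.
Sat(A[¬valid U done]) = {m0, m1, m2, m3, m5, m6, m7, m8, m9}
EG A[¬valid U done]: greatest fixpoint, start Z0 = {m0, m1, m2, m3, m5, m6, m7, m8, m9}, keep only states in Sat with some successor in Z. Z1 = {m0, m1, m3, m5, m6, m7, m8, m9}; Z2 = {m1, m3, m5, m6, m7, m8, m9}; fixed.
Sat(EG A[¬valid U done]) = {m1, m3, m5, m6, m7, m8, m9}
|Sat(EG A[¬valid U done])| = |{m1, m3, m5, m6, m7, m8, m9}| = 7.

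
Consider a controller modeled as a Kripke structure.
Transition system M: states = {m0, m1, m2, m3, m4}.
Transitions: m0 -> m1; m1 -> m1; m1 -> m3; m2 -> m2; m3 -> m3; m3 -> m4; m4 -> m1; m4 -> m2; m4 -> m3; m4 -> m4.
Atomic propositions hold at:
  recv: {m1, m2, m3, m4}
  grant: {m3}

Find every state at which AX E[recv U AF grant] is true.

{m0, m1, m3}

AF grant: least fixpoint, start Z0 = {m3}, add states with every successor in Z. Already a fixed point.
Sat(AF grant) = {m3}
E[recv U AF grant]: least fixpoint, start Z0 = Sat(AF grant) = {m3}, add states in Sat(recv) with some successor in Z. Z1 = {m1, m3, m4}; fixed.
Sat(E[recv U AF grant]) = {m1, m3, m4}
Sat(AX E[recv U AF grant]) = {s : every successor in {m1, m3, m4}} = {m0, m1, m3}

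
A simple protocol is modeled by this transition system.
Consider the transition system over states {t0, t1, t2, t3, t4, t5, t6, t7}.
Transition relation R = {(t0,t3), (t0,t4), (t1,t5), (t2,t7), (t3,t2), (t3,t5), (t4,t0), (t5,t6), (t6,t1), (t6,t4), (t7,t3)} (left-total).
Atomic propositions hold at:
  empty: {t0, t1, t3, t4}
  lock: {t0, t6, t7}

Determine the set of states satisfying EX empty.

Sat(EX empty) = {s : some successor in {t0, t1, t3, t4}} = {t0, t4, t6, t7}

{t0, t4, t6, t7}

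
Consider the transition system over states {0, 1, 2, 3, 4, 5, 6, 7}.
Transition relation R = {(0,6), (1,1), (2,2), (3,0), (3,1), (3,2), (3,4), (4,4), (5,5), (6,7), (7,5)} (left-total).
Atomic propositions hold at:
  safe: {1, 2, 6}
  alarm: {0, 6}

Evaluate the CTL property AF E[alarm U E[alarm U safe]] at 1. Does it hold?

Yes

E[alarm U safe]: least fixpoint, start Z0 = Sat(safe) = {1, 2, 6}, add states in Sat(alarm) with some successor in Z. Z1 = {0, 1, 2, 6}; fixed.
Sat(E[alarm U safe]) = {0, 1, 2, 6}
E[alarm U E[alarm U safe]]: least fixpoint, start Z0 = Sat(E[alarm U safe]) = {0, 1, 2, 6}, add states in Sat(alarm) with some successor in Z. Already a fixed point.
Sat(E[alarm U E[alarm U safe]]) = {0, 1, 2, 6}
AF E[alarm U E[alarm U safe]]: least fixpoint, start Z0 = {0, 1, 2, 6}, add states with every successor in Z. Already a fixed point.
Sat(AF E[alarm U E[alarm U safe]]) = {0, 1, 2, 6}
1 ∈ Sat(AF E[alarm U E[alarm U safe]]) = {0, 1, 2, 6}, so the formula holds at 1.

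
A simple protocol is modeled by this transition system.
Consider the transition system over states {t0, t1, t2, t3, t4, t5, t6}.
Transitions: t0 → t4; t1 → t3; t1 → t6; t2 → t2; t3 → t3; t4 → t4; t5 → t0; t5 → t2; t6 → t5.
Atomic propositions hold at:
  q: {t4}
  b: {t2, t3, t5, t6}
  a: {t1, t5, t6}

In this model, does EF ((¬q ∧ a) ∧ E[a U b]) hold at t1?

Sat(¬q) = {t0, t1, t2, t3, t5, t6}
Sat(¬q ∧ a) = {t1, t5, t6}
E[a U b]: least fixpoint, start Z0 = Sat(b) = {t2, t3, t5, t6}, add states in Sat(a) with some successor in Z. Z1 = {t1, t2, t3, t5, t6}; fixed.
Sat(E[a U b]) = {t1, t2, t3, t5, t6}
Sat((¬q ∧ a) ∧ E[a U b]) = {t1, t5, t6}
EF ((¬q ∧ a) ∧ E[a U b]): least fixpoint, start Z0 = {t1, t5, t6}, add states with some successor in Z. Already a fixed point.
Sat(EF ((¬q ∧ a) ∧ E[a U b])) = {t1, t5, t6}
t1 ∈ Sat(EF ((¬q ∧ a) ∧ E[a U b])) = {t1, t5, t6}, so the formula holds at t1.

Yes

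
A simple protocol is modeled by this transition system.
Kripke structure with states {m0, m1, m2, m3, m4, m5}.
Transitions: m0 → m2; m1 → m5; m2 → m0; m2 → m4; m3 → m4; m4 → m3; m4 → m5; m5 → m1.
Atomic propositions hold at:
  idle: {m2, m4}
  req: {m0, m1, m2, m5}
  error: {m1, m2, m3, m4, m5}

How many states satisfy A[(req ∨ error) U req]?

4

Sat(req ∨ error) = {m0, m1, m2, m3, m4, m5}
A[(req ∨ error) U req]: least fixpoint, start Z0 = Sat(req) = {m0, m1, m2, m5}, add states in Sat(req ∨ error) with every successor in Z. Already a fixed point.
Sat(A[(req ∨ error) U req]) = {m0, m1, m2, m5}
|Sat(A[(req ∨ error) U req])| = |{m0, m1, m2, m5}| = 4.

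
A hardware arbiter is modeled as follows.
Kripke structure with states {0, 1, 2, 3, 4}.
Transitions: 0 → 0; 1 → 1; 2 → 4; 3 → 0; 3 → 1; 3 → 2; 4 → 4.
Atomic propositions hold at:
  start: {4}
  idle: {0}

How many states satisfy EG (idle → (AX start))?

4

Sat(AX start) = {s : every successor in {4}} = {2, 4}
Sat(idle → (AX start)) = {1, 2, 3, 4}
EG (idle → (AX start)): greatest fixpoint, start Z0 = {1, 2, 3, 4}, keep only states in Sat with some successor in Z. Already a fixed point.
Sat(EG (idle → (AX start))) = {1, 2, 3, 4}
|Sat(EG (idle → (AX start)))| = |{1, 2, 3, 4}| = 4.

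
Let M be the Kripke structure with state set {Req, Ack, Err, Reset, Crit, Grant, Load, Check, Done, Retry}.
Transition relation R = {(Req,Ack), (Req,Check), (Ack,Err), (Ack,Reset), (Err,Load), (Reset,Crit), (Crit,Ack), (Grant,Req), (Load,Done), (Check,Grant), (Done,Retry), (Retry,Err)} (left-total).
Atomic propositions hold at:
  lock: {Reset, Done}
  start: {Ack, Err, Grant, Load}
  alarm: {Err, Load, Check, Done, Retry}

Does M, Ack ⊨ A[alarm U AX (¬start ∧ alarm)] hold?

No

Sat(¬start) = {Req, Reset, Crit, Check, Done, Retry}
Sat(¬start ∧ alarm) = {Check, Done, Retry}
Sat(AX (¬start ∧ alarm)) = {s : every successor in {Check, Done, Retry}} = {Load, Done}
A[alarm U AX (¬start ∧ alarm)]: least fixpoint, start Z0 = Sat(AX (¬start ∧ alarm)) = {Load, Done}, add states in Sat(alarm) with every successor in Z. Z1 = {Err, Load, Done}; Z2 = {Err, Load, Done, Retry}; fixed.
Sat(A[alarm U AX (¬start ∧ alarm)]) = {Err, Load, Done, Retry}
Ack ∉ Sat(A[alarm U AX (¬start ∧ alarm)]) = {Err, Load, Done, Retry}, so the formula does not hold at Ack.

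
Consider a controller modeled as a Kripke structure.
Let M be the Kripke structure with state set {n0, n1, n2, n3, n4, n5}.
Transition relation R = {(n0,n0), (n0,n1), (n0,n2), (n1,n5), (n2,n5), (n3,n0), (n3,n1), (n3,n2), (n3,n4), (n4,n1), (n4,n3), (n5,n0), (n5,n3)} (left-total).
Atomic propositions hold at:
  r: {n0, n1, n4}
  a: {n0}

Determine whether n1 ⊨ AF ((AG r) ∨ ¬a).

Yes

AG r: greatest fixpoint, start Z0 = {n0, n1, n4}, keep only states in Sat with every successor in Z. Z1 = ∅; fixed.
Sat(AG r) = ∅
Sat(¬a) = {n1, n2, n3, n4, n5}
Sat((AG r) ∨ ¬a) = {n1, n2, n3, n4, n5}
AF ((AG r) ∨ ¬a): least fixpoint, start Z0 = {n1, n2, n3, n4, n5}, add states with every successor in Z. Already a fixed point.
Sat(AF ((AG r) ∨ ¬a)) = {n1, n2, n3, n4, n5}
n1 ∈ Sat(AF ((AG r) ∨ ¬a)) = {n1, n2, n3, n4, n5}, so the formula holds at n1.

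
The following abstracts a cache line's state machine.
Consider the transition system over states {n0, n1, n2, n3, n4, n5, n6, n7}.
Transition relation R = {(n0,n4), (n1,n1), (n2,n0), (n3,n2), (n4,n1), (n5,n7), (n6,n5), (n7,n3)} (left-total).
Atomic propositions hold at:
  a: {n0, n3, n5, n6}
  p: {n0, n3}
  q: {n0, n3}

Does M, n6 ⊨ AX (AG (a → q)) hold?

Sat(a → q) = {n0, n1, n2, n3, n4, n7}
AG (a → q): greatest fixpoint, start Z0 = {n0, n1, n2, n3, n4, n7}, keep only states in Sat with every successor in Z. Already a fixed point.
Sat(AG (a → q)) = {n0, n1, n2, n3, n4, n7}
Sat(AX (AG (a → q))) = {s : every successor in {n0, n1, n2, n3, n4, n7}} = {n0, n1, n2, n3, n4, n5, n7}
n6 ∉ Sat(AX (AG (a → q))) = {n0, n1, n2, n3, n4, n5, n7}, so the formula does not hold at n6.

No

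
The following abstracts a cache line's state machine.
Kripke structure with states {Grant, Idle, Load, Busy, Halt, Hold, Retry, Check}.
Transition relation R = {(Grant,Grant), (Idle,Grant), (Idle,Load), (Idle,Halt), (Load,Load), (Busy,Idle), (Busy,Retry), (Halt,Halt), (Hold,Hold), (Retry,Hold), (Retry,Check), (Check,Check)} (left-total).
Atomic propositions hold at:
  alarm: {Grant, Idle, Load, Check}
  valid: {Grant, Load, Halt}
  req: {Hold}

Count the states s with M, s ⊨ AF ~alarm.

Sat(~alarm) = {Busy, Halt, Hold, Retry}
AF ~alarm: least fixpoint, start Z0 = {Busy, Halt, Hold, Retry}, add states with every successor in Z. Already a fixed point.
Sat(AF ~alarm) = {Busy, Halt, Hold, Retry}
|Sat(AF ~alarm)| = |{Busy, Halt, Hold, Retry}| = 4.

4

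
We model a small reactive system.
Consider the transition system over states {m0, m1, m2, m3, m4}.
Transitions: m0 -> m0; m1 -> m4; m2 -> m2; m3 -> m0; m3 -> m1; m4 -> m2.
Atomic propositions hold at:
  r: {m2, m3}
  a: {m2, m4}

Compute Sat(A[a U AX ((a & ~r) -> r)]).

Sat(~r) = {m0, m1, m4}
Sat(a & ~r) = {m4}
Sat((a & ~r) -> r) = {m0, m1, m2, m3}
Sat(AX ((a & ~r) -> r)) = {s : every successor in {m0, m1, m2, m3}} = {m0, m2, m3, m4}
A[a U AX ((a & ~r) -> r)]: least fixpoint, start Z0 = Sat(AX ((a & ~r) -> r)) = {m0, m2, m3, m4}, add states in Sat(a) with every successor in Z. Already a fixed point.
Sat(A[a U AX ((a & ~r) -> r)]) = {m0, m2, m3, m4}

{m0, m2, m3, m4}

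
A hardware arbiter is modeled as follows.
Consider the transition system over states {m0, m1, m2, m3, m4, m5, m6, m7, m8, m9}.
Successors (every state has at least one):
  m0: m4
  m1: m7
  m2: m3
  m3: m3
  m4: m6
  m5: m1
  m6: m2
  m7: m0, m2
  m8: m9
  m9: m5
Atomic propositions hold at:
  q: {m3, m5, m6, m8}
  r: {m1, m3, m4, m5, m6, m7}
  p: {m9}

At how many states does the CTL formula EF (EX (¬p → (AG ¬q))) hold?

1

Sat(¬p) = {m0, m1, m2, m3, m4, m5, m6, m7, m8}
Sat(¬q) = {m0, m1, m2, m4, m7, m9}
AG ¬q: greatest fixpoint, start Z0 = {m0, m1, m2, m4, m7, m9}, keep only states in Sat with every successor in Z. Z1 = {m0, m1, m7}; Z2 = {m1}; Z3 = ∅; fixed.
Sat(AG ¬q) = ∅
Sat(¬p → (AG ¬q)) = {m9}
Sat(EX (¬p → (AG ¬q))) = {s : some successor in {m9}} = {m8}
EF (EX (¬p → (AG ¬q))): least fixpoint, start Z0 = {m8}, add states with some successor in Z. Already a fixed point.
Sat(EF (EX (¬p → (AG ¬q)))) = {m8}
|Sat(EF (EX (¬p → (AG ¬q))))| = |{m8}| = 1.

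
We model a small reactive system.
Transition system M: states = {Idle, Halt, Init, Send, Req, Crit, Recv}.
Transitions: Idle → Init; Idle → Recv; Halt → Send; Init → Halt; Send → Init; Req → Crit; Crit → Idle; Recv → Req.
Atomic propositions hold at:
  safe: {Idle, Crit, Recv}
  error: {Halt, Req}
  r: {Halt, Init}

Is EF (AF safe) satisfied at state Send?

No

AF safe: least fixpoint, start Z0 = {Idle, Crit, Recv}, add states with every successor in Z. Z1 = {Idle, Req, Crit, Recv}; fixed.
Sat(AF safe) = {Idle, Req, Crit, Recv}
EF (AF safe): least fixpoint, start Z0 = {Idle, Req, Crit, Recv}, add states with some successor in Z. Already a fixed point.
Sat(EF (AF safe)) = {Idle, Req, Crit, Recv}
Send ∉ Sat(EF (AF safe)) = {Idle, Req, Crit, Recv}, so the formula does not hold at Send.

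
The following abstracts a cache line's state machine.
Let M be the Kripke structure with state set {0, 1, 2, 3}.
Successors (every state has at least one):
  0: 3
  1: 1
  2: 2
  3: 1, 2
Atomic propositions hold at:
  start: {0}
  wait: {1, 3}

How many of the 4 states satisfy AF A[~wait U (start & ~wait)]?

1

Sat(~wait) = {0, 2}
Sat(start & ~wait) = {0}
A[~wait U (start & ~wait)]: least fixpoint, start Z0 = Sat((start & ~wait)) = {0}, add states in Sat(~wait) with every successor in Z. Already a fixed point.
Sat(A[~wait U (start & ~wait)]) = {0}
AF A[~wait U (start & ~wait)]: least fixpoint, start Z0 = {0}, add states with every successor in Z. Already a fixed point.
Sat(AF A[~wait U (start & ~wait)]) = {0}
|Sat(AF A[~wait U (start & ~wait)])| = |{0}| = 1.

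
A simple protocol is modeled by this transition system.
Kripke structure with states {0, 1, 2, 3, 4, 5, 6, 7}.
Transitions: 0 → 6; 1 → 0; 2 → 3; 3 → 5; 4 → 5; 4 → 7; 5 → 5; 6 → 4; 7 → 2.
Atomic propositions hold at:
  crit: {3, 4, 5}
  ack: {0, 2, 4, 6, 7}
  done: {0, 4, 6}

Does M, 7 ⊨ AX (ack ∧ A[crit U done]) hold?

No

A[crit U done]: least fixpoint, start Z0 = Sat(done) = {0, 4, 6}, add states in Sat(crit) with every successor in Z. Already a fixed point.
Sat(A[crit U done]) = {0, 4, 6}
Sat(ack ∧ A[crit U done]) = {0, 4, 6}
Sat(AX (ack ∧ A[crit U done])) = {s : every successor in {0, 4, 6}} = {0, 1, 6}
7 ∉ Sat(AX (ack ∧ A[crit U done])) = {0, 1, 6}, so the formula does not hold at 7.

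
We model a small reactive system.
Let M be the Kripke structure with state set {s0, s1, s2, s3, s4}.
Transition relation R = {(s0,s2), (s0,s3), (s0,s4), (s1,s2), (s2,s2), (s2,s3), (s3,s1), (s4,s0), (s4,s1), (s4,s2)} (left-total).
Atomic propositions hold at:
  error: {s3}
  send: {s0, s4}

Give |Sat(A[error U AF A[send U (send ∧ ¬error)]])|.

Sat(¬error) = {s0, s1, s2, s4}
Sat(send ∧ ¬error) = {s0, s4}
A[send U (send ∧ ¬error)]: least fixpoint, start Z0 = Sat((send ∧ ¬error)) = {s0, s4}, add states in Sat(send) with every successor in Z. Already a fixed point.
Sat(A[send U (send ∧ ¬error)]) = {s0, s4}
AF A[send U (send ∧ ¬error)]: least fixpoint, start Z0 = {s0, s4}, add states with every successor in Z. Already a fixed point.
Sat(AF A[send U (send ∧ ¬error)]) = {s0, s4}
A[error U AF A[send U (send ∧ ¬error)]]: least fixpoint, start Z0 = Sat(AF A[send U (send ∧ ¬error)]) = {s0, s4}, add states in Sat(error) with every successor in Z. Already a fixed point.
Sat(A[error U AF A[send U (send ∧ ¬error)]]) = {s0, s4}
|Sat(A[error U AF A[send U (send ∧ ¬error)]])| = |{s0, s4}| = 2.

2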